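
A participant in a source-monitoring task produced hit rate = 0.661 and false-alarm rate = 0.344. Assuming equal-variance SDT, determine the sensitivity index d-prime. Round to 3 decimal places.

d-prime = 0.817

z(H) = 0.4152
z(FA) = -0.4016
d' = z(H) − z(FA) = 0.4152 − (-0.4016) = 0.8168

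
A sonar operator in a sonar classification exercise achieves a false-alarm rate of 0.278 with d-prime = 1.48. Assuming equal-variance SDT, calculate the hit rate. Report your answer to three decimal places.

z(false-alarm rate) = z(0.278) = -0.5888
z(H) = z(FA) + d' = -0.5888 + 1.48 = 0.8912
hit rate = Φ(0.8912) = 0.8136

hit rate = 0.814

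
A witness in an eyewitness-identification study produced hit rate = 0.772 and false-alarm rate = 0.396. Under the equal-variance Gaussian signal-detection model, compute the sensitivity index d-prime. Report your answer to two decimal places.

Φ⁻¹(H) = Φ⁻¹(0.772) = 0.745
Φ⁻¹(FA) = Φ⁻¹(0.396) = -0.264
d' = z(H) − z(FA) = 0.745 − (-0.264) = 1.009

d-prime = 1.01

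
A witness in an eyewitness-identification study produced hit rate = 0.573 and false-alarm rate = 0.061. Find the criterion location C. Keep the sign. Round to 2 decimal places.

C = 0.68

z(H) = z(0.573) = 0.184
z(FA) = z(0.061) = -1.546
c = −½·[z(H) + z(FA)] = −0.5 × (0.184 + (-1.546)) = 0.681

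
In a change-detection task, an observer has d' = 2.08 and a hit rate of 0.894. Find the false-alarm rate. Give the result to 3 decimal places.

false-alarm rate = 0.203

z(hit rate) = z(0.894) = 1.2481
z(FA) = z(H) − d' = 1.2481 − 2.08 = -0.8319
false-alarm rate = Φ(-0.8319) = 0.2027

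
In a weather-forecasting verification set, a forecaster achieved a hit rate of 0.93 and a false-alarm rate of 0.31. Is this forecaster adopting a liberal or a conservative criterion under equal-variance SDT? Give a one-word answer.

z(H) = 1.476, z(FA) = -0.496
c = −½·(z(H) + z(FA)) = -0.490
c < 0 → liberal criterion (biased toward responding “yes”).

liberal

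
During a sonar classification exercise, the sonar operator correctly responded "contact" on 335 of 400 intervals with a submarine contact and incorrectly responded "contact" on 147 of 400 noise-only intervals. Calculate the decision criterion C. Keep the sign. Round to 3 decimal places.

C = -0.323

H = 335/400 = 0.8375
FA = 147/400 = 0.3675
Φ⁻¹(H) = Φ⁻¹(0.8375) = 0.9842
Φ⁻¹(FA) = Φ⁻¹(0.3675) = -0.3385
c = −½·[z(H) + z(FA)] = −0.5 × (0.9842 + (-0.3385)) = -0.32285
c < 0: the sonar operator has a liberal response bias.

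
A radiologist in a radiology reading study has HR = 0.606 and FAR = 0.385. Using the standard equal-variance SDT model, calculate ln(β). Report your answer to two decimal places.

z(0.606) = 0.269, z(0.385) = -0.292
ln β = −½·[z(H)² − z(FA)²] = −0.5 × (0.072 − 0.085) = 0.0065

ln β = 0.01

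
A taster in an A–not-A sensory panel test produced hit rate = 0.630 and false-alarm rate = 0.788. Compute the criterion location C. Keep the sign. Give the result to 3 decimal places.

z(H) = z(0.630) = 0.3319
z(FA) = z(0.788) = 0.7995
c = −½·[z(H) + z(FA)] = −0.5 × (0.3319 + 0.7995) = -0.5657
c < 0: the taster has a liberal response bias.

C = -0.566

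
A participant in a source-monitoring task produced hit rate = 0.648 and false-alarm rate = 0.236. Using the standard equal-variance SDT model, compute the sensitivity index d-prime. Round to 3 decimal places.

Φ⁻¹(H) = Φ⁻¹(0.648) = 0.3799
Φ⁻¹(FA) = Φ⁻¹(0.236) = -0.7192
d' = z(H) − z(FA) = 0.3799 − (-0.7192) = 1.0991

d-prime = 1.099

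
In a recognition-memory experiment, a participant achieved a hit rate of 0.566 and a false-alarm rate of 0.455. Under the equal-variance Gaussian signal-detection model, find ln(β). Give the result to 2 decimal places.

ln β = -0.01

z(H) = z(0.566) = 0.166
z(FA) = z(0.455) = -0.113
ln β = −½·[z(H)² − z(FA)²] = −0.5 × (0.028 − 0.013) = -0.0075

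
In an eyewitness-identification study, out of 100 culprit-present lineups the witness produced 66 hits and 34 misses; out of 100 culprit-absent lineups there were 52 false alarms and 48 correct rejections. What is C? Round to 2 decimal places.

C = -0.23

H = 66/100 = 0.6600
FA = 52/100 = 0.5200
Φ⁻¹(0.6600) = 0.4125, Φ⁻¹(0.5200) = 0.0502
c = −½·[z(H) + z(FA)] = −0.5 × (0.4125 + 0.0502) = -0.23135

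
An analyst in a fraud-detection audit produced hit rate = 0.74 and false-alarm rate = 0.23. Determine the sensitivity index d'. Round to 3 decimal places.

d' = 1.382

Φ⁻¹(H) = Φ⁻¹(0.74) = 0.6433
Φ⁻¹(FA) = Φ⁻¹(0.23) = -0.7388
d' = z(H) − z(FA) = 0.6433 − (-0.7388) = 1.3821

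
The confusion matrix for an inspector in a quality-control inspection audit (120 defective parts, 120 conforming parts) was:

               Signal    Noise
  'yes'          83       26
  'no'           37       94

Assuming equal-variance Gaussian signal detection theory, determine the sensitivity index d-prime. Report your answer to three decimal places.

H = 83/120 = 0.6917
FA = 26/120 = 0.2167
z(H) = 0.5007
z(FA) = -0.7834
d' = z(H) − z(FA) = 0.5007 − (-0.7834) = 1.2841

d-prime = 1.284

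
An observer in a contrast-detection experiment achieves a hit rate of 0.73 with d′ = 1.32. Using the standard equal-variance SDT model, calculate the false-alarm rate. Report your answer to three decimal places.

z(hit rate) = z(0.73) = 0.6128
z(FA) = z(H) − d' = 0.6128 − 1.32 = -0.7072
false-alarm rate = Φ(-0.7072) = 0.2397

false-alarm rate = 0.240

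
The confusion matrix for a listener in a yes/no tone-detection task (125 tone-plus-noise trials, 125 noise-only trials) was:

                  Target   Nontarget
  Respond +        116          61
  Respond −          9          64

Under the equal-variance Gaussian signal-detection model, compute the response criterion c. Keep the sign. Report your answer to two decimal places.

c = -0.72

H = 116/125 = 0.9280
FA = 61/125 = 0.4880
z(H) = 1.4611
z(FA) = -0.0301
c = −½·[z(H) + z(FA)] = −0.5 × (1.4611 + (-0.0301)) = -0.7155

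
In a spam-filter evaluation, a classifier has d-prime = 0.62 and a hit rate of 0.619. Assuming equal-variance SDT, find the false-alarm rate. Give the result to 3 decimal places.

false-alarm rate = 0.376

z(hit rate) = z(0.619) = 0.3029
z(FA) = z(H) − d' = 0.3029 − 0.62 = -0.3171
false-alarm rate = Φ(-0.3171) = 0.3756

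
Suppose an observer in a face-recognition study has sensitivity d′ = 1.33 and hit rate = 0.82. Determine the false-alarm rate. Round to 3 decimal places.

z(hit rate) = z(0.82) = 0.9154
z(FA) = z(H) − d' = 0.9154 − 1.33 = -0.4146
false-alarm rate = Φ(-0.4146) = 0.3392

false-alarm rate = 0.339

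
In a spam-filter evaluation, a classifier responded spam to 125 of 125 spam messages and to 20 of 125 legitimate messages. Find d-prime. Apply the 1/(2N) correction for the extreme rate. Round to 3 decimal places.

The hit rate is 125/125 = 1, so apply the 1/(2N) correction: H → 1 − 1/(2·125) = 0.99600.
z(H) = z(0.99600) = 2.6521
z(FA) = z(0.16000) = -0.9945
d' = 2.6521 − (-0.9945) = 3.6466

d-prime = 3.647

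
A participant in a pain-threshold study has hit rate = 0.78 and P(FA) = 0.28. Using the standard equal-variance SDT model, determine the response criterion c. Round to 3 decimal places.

z(H) = z(0.78) = 0.7722
z(FA) = z(0.28) = -0.5828
c = −½·[z(H) + z(FA)] = −0.5 × (0.7722 + (-0.5828)) = -0.0947
c < 0: the participant has a liberal response bias.

c = -0.095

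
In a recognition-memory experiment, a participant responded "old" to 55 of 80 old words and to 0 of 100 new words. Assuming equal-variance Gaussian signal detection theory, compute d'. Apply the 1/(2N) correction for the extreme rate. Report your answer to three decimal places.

d' = 3.065

The false-alarm rate is 0/100 = 0, so apply the 1/(2N) correction: FA → 1/(2·100) = 0.00500.
z(H) = z(0.68750) = 0.4888
z(FA) = z(0.00500) = -2.5758
d' = 0.4888 − (-2.5758) = 3.0646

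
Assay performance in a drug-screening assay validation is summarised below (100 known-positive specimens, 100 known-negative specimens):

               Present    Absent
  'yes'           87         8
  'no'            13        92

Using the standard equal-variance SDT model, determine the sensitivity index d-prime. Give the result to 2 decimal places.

d-prime = 2.53

H = 87/100 = 0.8700
FA = 8/100 = 0.0800
Φ⁻¹(0.8700) = 1.1264, Φ⁻¹(0.0800) = -1.4051
d' = z(H) − z(FA) = 1.1264 − (-1.4051) = 2.5315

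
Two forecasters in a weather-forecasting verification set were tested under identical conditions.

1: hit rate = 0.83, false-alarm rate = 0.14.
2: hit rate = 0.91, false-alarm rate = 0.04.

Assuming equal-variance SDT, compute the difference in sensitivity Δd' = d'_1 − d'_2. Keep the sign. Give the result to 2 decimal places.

Δd' = -1.06

1: z(0.83) = 0.954, z(0.14) = -1.080, d' = 2.034
2: z(0.91) = 1.341, z(0.04) = -1.751, d' = 3.092
Δd' = d'_1 − d'_2 = 2.034 − 3.092 = -1.058
2 has the higher sensitivity.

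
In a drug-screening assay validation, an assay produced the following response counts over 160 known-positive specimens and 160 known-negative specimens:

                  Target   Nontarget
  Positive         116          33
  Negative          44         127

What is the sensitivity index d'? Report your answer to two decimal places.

H = 116/160 = 0.7250
FA = 33/160 = 0.2062
z(H) = 0.5978
z(FA) = -0.8197
d' = z(H) − z(FA) = 0.5978 − (-0.8197) = 1.4175

d' = 1.42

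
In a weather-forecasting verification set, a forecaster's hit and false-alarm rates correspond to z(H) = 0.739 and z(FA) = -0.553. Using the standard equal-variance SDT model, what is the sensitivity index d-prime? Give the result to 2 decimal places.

d' = z(H) − z(FA) = 0.739 − (-0.553) = 1.292

d-prime = 1.29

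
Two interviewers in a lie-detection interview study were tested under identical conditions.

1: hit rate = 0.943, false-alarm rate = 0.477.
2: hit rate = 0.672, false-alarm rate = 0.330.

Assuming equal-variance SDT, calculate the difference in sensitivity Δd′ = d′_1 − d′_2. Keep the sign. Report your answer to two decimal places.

Δd′ = 0.75

1: z(0.943) = 1.580, z(0.477) = -0.058, d' = 1.638
2: z(0.672) = 0.445, z(0.330) = -0.440, d' = 0.885
Δd' = d'_1 − d'_2 = 1.638 − 0.885 = 0.753
1 has the higher sensitivity.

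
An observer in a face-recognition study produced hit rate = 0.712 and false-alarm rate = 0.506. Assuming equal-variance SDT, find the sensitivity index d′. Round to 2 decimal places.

d′ = 0.54

Φ⁻¹(H) = Φ⁻¹(0.712) = 0.5592
Φ⁻¹(FA) = Φ⁻¹(0.506) = 0.0150
d' = z(H) − z(FA) = 0.5592 − 0.0150 = 0.5442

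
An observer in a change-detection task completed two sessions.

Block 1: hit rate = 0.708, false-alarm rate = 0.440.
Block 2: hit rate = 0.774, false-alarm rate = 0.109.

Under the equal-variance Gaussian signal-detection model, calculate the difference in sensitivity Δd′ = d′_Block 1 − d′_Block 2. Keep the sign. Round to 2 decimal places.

Block 1: z(0.708) = 0.548, z(0.440) = -0.151, d' = 0.699
Block 2: z(0.774) = 0.752, z(0.109) = -1.232, d' = 1.984
Δd' = d'_Block 1 − d'_Block 2 = 0.699 − 1.984 = -1.285
Block 2 has the higher sensitivity.

Δd′ = -1.29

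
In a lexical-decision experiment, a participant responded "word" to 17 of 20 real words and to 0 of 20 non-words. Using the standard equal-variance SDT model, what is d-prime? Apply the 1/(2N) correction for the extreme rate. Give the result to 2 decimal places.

d-prime = 3.00

The false-alarm rate is 0/20 = 0, so apply the 1/(2N) correction: FA → 1/(2·20) = 0.02500.
z(H) = z(0.85000) = 1.036
z(FA) = z(0.02500) = -1.960
d' = 1.036 − (-1.960) = 2.996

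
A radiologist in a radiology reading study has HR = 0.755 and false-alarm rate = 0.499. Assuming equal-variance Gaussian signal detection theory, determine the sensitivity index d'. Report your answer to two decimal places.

z(H) = 0.690
z(FA) = -0.003
d' = z(H) − z(FA) = 0.690 − (-0.003) = 0.693

d' = 0.69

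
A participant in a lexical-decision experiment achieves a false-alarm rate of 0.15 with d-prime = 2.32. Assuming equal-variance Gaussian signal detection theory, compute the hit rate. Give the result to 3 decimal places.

hit rate = 0.900

z(false-alarm rate) = z(0.15) = -1.0364
z(H) = z(FA) + d' = -1.0364 + 2.32 = 1.2836
hit rate = Φ(1.2836) = 0.9004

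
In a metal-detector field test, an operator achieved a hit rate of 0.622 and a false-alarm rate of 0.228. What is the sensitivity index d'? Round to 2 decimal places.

d' = 1.06

z(0.622) = 0.3107, z(0.228) = -0.7454
d' = z(H) − z(FA) = 0.3107 − (-0.7454) = 1.0561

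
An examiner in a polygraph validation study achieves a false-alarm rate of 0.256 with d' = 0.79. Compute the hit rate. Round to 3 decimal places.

hit rate = 0.553

z(false-alarm rate) = z(0.256) = -0.6557
z(H) = z(FA) + d' = -0.6557 + 0.79 = 0.1343
hit rate = Φ(0.1343) = 0.5534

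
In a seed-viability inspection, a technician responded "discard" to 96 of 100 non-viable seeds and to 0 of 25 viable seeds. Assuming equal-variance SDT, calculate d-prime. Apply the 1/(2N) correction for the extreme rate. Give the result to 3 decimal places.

The false-alarm rate is 0/25 = 0, so apply the 1/(2N) correction: FA → 1/(2·25) = 0.02000.
z(H) = z(0.96000) = 1.7507
z(FA) = z(0.02000) = -2.0537
d' = 1.7507 − (-2.0537) = 3.8044

d-prime = 3.804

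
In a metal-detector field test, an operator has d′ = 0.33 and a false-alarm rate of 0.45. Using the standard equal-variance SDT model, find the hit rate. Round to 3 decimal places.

hit rate = 0.581

z(false-alarm rate) = z(0.45) = -0.1257
z(H) = z(FA) + d' = -0.1257 + 0.33 = 0.2043
hit rate = Φ(0.2043) = 0.5809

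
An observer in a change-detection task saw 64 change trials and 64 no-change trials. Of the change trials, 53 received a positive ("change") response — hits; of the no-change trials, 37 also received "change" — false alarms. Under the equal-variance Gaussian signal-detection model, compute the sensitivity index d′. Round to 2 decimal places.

d′ = 0.75

H = 53/64 = 0.8281
FA = 37/64 = 0.5781
Φ⁻¹(H) = Φ⁻¹(0.8281) = 0.947
Φ⁻¹(FA) = Φ⁻¹(0.5781) = 0.197
d' = z(H) − z(FA) = 0.947 − 0.197 = 0.750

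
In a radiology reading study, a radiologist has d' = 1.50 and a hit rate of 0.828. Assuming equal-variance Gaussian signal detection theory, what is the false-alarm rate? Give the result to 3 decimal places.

z(hit rate) = z(0.828) = 0.9463
z(FA) = z(H) − d' = 0.9463 − 1.50 = -0.5537
false-alarm rate = Φ(-0.5537) = 0.2899

false-alarm rate = 0.290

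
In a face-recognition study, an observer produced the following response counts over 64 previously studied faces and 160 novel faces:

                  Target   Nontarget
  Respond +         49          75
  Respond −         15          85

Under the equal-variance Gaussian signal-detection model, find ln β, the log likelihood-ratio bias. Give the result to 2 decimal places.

ln β = -0.26

H = 49/64 = 0.7656
FA = 75/160 = 0.4688
Φ⁻¹(H) = Φ⁻¹(0.7656) = 0.724
Φ⁻¹(FA) = Φ⁻¹(0.4688) = -0.078
ln β = −½·[z(H)² − z(FA)²] = −0.5 × (0.524 − 0.006) = -0.259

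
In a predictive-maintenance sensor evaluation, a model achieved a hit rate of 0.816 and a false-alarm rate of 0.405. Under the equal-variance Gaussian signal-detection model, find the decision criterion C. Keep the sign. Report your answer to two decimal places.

z(H) = 0.900
z(FA) = -0.240
c = −½·[z(H) + z(FA)] = −0.5 × (0.900 + (-0.240)) = -0.330

C = -0.33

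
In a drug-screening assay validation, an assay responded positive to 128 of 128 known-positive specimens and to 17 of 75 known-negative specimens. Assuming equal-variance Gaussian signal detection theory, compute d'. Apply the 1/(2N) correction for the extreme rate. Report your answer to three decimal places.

d' = 3.410

The hit rate is 128/128 = 1, so apply the 1/(2N) correction: H → 1 − 1/(2·128) = 0.99609.
z(H) = z(0.99609) = 2.6597
z(FA) = z(0.22667) = -0.7499
d' = 2.6597 − (-0.7499) = 3.4096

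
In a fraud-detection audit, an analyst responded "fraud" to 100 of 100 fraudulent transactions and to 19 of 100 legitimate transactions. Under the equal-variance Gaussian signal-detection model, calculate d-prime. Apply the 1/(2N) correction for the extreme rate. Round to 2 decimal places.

The hit rate is 100/100 = 1, so apply the 1/(2N) correction: H → 1 − 1/(2·100) = 0.99500.
z(H) = z(0.99500) = 2.576
z(FA) = z(0.19000) = -0.878
d' = 2.576 − (-0.878) = 3.454

d-prime = 3.45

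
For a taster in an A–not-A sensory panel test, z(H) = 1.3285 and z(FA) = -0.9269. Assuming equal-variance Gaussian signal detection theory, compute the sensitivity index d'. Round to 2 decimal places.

d' = z(H) − z(FA) = 1.3285 − (-0.9269) = 2.2554

d' = 2.26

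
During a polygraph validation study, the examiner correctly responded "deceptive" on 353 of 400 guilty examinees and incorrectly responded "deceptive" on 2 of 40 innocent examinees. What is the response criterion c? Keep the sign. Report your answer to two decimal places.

H = 353/400 = 0.8825
FA = 2/40 = 0.0500
Φ⁻¹(H) = Φ⁻¹(0.8825) = 1.188
Φ⁻¹(FA) = Φ⁻¹(0.0500) = -1.645
c = −½·[z(H) + z(FA)] = −0.5 × (1.188 + (-1.645)) = 0.2285

c = 0.23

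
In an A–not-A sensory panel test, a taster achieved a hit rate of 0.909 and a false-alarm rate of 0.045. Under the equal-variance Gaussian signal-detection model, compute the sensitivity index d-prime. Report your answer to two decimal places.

Φ⁻¹(0.909) = 1.3346, Φ⁻¹(0.045) = -1.6954
d' = z(H) − z(FA) = 1.3346 − (-1.6954) = 3.0300

d-prime = 3.03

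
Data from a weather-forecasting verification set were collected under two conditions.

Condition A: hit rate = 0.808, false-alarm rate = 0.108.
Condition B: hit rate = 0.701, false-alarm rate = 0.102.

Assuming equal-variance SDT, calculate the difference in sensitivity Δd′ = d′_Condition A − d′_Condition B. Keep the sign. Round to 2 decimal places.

Δd′ = 0.31

Condition A: z(0.808) = 0.871, z(0.108) = -1.237, d' = 2.108
Condition B: z(0.701) = 0.527, z(0.102) = -1.270, d' = 1.797
Δd' = d'_Condition A − d'_Condition B = 2.108 − 1.797 = 0.311
Condition A has the higher sensitivity.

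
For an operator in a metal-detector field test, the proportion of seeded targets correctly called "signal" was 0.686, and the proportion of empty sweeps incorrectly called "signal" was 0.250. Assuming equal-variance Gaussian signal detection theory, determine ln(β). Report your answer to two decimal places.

z(H) = z(0.686) = 0.485
z(FA) = z(0.250) = -0.674
ln β = −½·[z(H)² − z(FA)²] = −0.5 × (0.235 − 0.454) = 0.1095

ln β = 0.11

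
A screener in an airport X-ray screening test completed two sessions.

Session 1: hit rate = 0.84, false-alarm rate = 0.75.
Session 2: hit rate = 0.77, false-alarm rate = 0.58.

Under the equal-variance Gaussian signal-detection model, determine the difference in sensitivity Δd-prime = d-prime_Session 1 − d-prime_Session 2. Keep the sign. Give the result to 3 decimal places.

Session 1: z(0.84) = 0.9945, z(0.75) = 0.6745, d' = 0.3200
Session 2: z(0.77) = 0.7388, z(0.58) = 0.2019, d' = 0.5369
Δd' = d'_Session 1 − d'_Session 2 = 0.3200 − 0.5369 = -0.2169
Session 2 has the higher sensitivity.

Δd-prime = -0.217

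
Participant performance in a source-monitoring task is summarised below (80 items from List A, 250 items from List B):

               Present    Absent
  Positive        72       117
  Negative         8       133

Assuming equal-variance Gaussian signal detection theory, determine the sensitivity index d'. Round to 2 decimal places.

d' = 1.36

H = 72/80 = 0.9000
FA = 117/250 = 0.4680
Φ⁻¹(H) = Φ⁻¹(0.9000) = 1.2816
Φ⁻¹(FA) = Φ⁻¹(0.4680) = -0.0803
d' = z(H) − z(FA) = 1.2816 − (-0.0803) = 1.3619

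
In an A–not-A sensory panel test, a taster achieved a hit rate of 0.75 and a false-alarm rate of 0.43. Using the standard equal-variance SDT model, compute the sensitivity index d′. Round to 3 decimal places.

Φ⁻¹(H) = 0.6745
Φ⁻¹(FA) = -0.1764
d' = z(H) − z(FA) = 0.6745 − (-0.1764) = 0.8509

d′ = 0.851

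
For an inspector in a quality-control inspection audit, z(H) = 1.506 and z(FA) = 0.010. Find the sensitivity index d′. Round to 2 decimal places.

d′ = 1.50

d' = z(H) − z(FA) = 1.506 − 0.010 = 1.496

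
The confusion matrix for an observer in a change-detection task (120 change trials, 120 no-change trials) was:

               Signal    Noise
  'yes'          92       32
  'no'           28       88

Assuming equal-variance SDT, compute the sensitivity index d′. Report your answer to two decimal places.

H = 92/120 = 0.7667
FA = 32/120 = 0.2667
z(0.7667) = 0.728, z(0.2667) = -0.623
d' = z(H) − z(FA) = 0.728 − (-0.623) = 1.351

d′ = 1.35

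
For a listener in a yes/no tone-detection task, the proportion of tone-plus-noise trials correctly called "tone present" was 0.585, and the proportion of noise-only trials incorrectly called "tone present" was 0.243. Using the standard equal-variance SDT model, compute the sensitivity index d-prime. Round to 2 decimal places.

Φ⁻¹(0.585) = 0.2147, Φ⁻¹(0.243) = -0.6967
d' = z(H) − z(FA) = 0.2147 − (-0.6967) = 0.9114

d-prime = 0.91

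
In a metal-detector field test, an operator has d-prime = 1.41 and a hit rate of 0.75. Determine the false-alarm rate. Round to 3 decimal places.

false-alarm rate = 0.231

z(hit rate) = z(0.75) = 0.6745
z(FA) = z(H) − d' = 0.6745 − 1.41 = -0.7355
false-alarm rate = Φ(-0.7355) = 0.2310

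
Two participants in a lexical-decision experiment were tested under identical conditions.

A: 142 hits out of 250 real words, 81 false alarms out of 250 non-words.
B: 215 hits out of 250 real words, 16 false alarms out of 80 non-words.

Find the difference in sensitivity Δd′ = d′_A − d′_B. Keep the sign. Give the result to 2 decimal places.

A: z(0.5680) = 0.171, z(0.3240) = -0.457, d' = 0.628
B: z(0.8600) = 1.080, z(0.2000) = -0.842, d' = 1.922
Δd' = d'_A − d'_B = 0.628 − 1.922 = -1.294
B has the higher sensitivity.

Δd′ = -1.29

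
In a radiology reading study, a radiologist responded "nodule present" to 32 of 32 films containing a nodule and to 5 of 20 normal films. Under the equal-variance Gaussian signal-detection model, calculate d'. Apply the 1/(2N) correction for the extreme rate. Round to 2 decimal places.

The hit rate is 32/32 = 1, so apply the 1/(2N) correction: H → 1 − 1/(2·32) = 0.98438.
z(H) = z(0.98438) = 2.154
z(FA) = z(0.25000) = -0.674
d' = 2.154 − (-0.674) = 2.828

d' = 2.83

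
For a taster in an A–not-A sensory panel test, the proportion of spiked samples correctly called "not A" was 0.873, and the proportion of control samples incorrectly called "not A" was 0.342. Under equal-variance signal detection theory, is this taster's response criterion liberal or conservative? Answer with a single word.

liberal

z(H) = 1.141, z(FA) = -0.407
c = −½·(z(H) + z(FA)) = -0.367
c < 0 → liberal criterion (biased toward responding “yes”).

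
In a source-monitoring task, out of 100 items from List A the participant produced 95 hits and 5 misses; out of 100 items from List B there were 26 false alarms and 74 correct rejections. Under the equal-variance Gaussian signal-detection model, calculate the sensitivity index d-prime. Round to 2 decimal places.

d-prime = 2.29

H = 95/100 = 0.9500
FA = 26/100 = 0.2600
z(H) = 1.6449
z(FA) = -0.6433
d' = z(H) − z(FA) = 1.6449 − (-0.6433) = 2.2882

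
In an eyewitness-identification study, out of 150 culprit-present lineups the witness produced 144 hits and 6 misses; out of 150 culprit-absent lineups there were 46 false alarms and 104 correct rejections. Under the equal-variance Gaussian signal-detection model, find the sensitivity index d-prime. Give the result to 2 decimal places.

H = 144/150 = 0.9600
FA = 46/150 = 0.3067
Φ⁻¹(H) = Φ⁻¹(0.9600) = 1.7507
Φ⁻¹(FA) = Φ⁻¹(0.3067) = -0.5052
d' = z(H) − z(FA) = 1.7507 − (-0.5052) = 2.2559

d-prime = 2.26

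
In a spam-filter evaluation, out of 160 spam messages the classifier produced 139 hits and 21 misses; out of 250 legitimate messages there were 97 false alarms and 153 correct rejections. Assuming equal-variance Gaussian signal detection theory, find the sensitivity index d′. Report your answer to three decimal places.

H = 139/160 = 0.8688
FA = 97/250 = 0.3880
z(H) = 1.1207
z(FA) = -0.2845
d' = z(H) − z(FA) = 1.1207 − (-0.2845) = 1.4052

d′ = 1.405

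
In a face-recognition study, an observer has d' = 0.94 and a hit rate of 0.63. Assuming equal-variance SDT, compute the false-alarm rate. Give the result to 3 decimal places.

z(hit rate) = z(0.63) = 0.3319
z(FA) = z(H) − d' = 0.3319 − 0.94 = -0.6081
false-alarm rate = Φ(-0.6081) = 0.2716

false-alarm rate = 0.272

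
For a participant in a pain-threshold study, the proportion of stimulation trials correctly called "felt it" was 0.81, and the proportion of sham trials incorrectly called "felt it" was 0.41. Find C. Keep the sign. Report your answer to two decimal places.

C = -0.33

z(H) = z(0.81) = 0.8779
z(FA) = z(0.41) = -0.2275
c = −½·[z(H) + z(FA)] = −0.5 × (0.8779 + (-0.2275)) = -0.3252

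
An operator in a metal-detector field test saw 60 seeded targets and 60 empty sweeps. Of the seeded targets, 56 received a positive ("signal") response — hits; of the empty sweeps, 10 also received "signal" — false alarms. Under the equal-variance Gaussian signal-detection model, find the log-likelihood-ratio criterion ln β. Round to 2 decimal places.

ln β = -0.66

H = 56/60 = 0.9333
FA = 10/60 = 0.1667
z(0.9333) = 1.501, z(0.1667) = -0.967
ln β = −½·[z(H)² − z(FA)²] = −0.5 × (2.253 − 0.935) = -0.659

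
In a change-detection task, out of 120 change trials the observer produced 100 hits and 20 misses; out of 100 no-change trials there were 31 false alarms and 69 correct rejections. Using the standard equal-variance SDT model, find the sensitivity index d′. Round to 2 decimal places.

H = 100/120 = 0.8333
FA = 31/100 = 0.3100
z(H) = z(0.8333) = 0.9673
z(FA) = z(0.3100) = -0.4959
d' = z(H) − z(FA) = 0.9673 − (-0.4959) = 1.4632

d′ = 1.46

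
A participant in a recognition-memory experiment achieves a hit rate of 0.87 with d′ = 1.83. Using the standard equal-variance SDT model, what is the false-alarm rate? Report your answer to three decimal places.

z(hit rate) = z(0.87) = 1.1264
z(FA) = z(H) − d' = 1.1264 − 1.83 = -0.7036
false-alarm rate = Φ(-0.7036) = 0.2408

false-alarm rate = 0.241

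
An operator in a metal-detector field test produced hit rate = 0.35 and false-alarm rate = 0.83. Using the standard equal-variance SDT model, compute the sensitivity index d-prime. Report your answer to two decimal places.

Φ⁻¹(H) = Φ⁻¹(0.35) = -0.3853
Φ⁻¹(FA) = Φ⁻¹(0.83) = 0.9542
d' = z(H) − z(FA) = -0.3853 − 0.9542 = -1.3395

d-prime = -1.34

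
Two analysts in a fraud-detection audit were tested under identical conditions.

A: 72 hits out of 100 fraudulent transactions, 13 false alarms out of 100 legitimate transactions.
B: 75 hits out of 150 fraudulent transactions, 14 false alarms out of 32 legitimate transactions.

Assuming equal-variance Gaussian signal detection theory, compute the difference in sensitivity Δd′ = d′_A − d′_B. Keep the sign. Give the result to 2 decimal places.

A: z(0.7200) = 0.583, z(0.1300) = -1.126, d' = 1.709
B: z(0.5000) = 0.000, z(0.4375) = -0.157, d' = 0.157
Δd' = d'_A − d'_B = 1.709 − 0.157 = 1.552
A has the higher sensitivity.

Δd′ = 1.55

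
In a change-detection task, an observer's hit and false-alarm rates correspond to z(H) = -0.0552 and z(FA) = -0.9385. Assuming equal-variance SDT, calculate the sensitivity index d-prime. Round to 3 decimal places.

d' = z(H) − z(FA) = -0.0552 − (-0.9385) = 0.8833

d-prime = 0.883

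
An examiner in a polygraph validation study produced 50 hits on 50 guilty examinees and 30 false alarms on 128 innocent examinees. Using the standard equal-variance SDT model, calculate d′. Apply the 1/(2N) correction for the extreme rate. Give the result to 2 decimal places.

d′ = 3.05

The hit rate is 50/50 = 1, so apply the 1/(2N) correction: H → 1 − 1/(2·50) = 0.99000.
z(H) = z(0.99000) = 2.326
z(FA) = z(0.23438) = -0.724
d' = 2.326 − (-0.724) = 3.050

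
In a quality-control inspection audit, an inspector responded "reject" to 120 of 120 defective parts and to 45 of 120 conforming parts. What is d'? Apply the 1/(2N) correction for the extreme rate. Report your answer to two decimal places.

d' = 2.96

The hit rate is 120/120 = 1, so apply the 1/(2N) correction: H → 1 − 1/(2·120) = 0.99583.
z(H) = z(0.99583) = 2.638
z(FA) = z(0.37500) = -0.319
d' = 2.638 − (-0.319) = 2.957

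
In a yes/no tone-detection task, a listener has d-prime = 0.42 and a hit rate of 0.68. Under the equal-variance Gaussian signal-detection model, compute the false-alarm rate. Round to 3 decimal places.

false-alarm rate = 0.519

z(hit rate) = z(0.68) = 0.4677
z(FA) = z(H) − d' = 0.4677 − 0.42 = 0.0477
false-alarm rate = Φ(0.0477) = 0.5190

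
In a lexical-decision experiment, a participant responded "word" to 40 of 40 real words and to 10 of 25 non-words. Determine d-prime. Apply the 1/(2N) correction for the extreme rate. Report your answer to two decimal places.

The hit rate is 40/40 = 1, so apply the 1/(2N) correction: H → 1 − 1/(2·40) = 0.98750.
z(H) = z(0.98750) = 2.241
z(FA) = z(0.40000) = -0.253
d' = 2.241 − (-0.253) = 2.494

d-prime = 2.49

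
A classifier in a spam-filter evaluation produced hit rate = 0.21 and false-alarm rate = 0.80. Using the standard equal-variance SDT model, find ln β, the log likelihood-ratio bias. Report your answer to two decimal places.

ln β = 0.03

Φ⁻¹(H) = -0.806
Φ⁻¹(FA) = 0.842
ln β = −½·[z(H)² − z(FA)²] = −0.5 × (0.650 − 0.709) = 0.0295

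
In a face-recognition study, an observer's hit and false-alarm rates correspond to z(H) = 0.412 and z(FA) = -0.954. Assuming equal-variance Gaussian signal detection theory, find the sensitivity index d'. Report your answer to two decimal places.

d' = z(H) − z(FA) = 0.412 − (-0.954) = 1.366

d' = 1.37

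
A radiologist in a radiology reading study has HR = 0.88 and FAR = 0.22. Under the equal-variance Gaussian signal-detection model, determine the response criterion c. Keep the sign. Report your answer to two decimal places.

Φ⁻¹(H) = Φ⁻¹(0.88) = 1.1750
Φ⁻¹(FA) = Φ⁻¹(0.22) = -0.7722
c = −½·[z(H) + z(FA)] = −0.5 × (1.1750 + (-0.7722)) = -0.2014

c = -0.20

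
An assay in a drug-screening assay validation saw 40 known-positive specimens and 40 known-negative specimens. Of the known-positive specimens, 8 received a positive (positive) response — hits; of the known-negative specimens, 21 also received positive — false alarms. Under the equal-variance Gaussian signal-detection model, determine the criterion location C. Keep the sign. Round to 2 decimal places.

H = 8/40 = 0.2000
FA = 21/40 = 0.5250
Φ⁻¹(H) = -0.842
Φ⁻¹(FA) = 0.063
c = −½·[z(H) + z(FA)] = −0.5 × (-0.842 + 0.063) = 0.3895
c > 0: the assay has a conservative response bias.

C = 0.39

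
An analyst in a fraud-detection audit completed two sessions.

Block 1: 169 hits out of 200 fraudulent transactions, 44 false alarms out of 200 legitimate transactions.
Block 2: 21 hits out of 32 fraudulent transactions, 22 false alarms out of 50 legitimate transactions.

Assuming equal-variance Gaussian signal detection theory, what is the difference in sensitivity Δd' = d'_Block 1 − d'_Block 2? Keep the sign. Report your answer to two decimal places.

Δd' = 1.23

Block 1: z(0.8450) = 1.015, z(0.2200) = -0.772, d' = 1.787
Block 2: z(0.6562) = 0.402, z(0.4400) = -0.151, d' = 0.553
Δd' = d'_Block 1 − d'_Block 2 = 1.787 − 0.553 = 1.234
Block 1 has the higher sensitivity.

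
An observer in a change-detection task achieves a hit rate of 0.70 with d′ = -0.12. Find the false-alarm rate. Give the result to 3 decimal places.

z(hit rate) = z(0.70) = 0.5244
z(FA) = z(H) − d' = 0.5244 − (-0.12) = 0.6444
false-alarm rate = Φ(0.6444) = 0.7403

false-alarm rate = 0.740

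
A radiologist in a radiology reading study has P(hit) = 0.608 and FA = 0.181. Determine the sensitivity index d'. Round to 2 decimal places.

z(H) = 0.2741
z(FA) = -0.9116
d' = z(H) − z(FA) = 0.2741 − (-0.9116) = 1.1857

d' = 1.19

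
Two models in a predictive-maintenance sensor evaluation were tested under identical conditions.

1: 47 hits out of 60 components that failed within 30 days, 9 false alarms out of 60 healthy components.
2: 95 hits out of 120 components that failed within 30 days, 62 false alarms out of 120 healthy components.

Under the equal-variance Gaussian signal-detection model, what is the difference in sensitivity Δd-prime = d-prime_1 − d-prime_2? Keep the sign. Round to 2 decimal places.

Δd-prime = 1.05

1: z(0.7833) = 0.783, z(0.1500) = -1.036, d' = 1.819
2: z(0.7917) = 0.812, z(0.5167) = 0.042, d' = 0.770
Δd' = d'_1 − d'_2 = 1.819 − 0.770 = 1.049
1 has the higher sensitivity.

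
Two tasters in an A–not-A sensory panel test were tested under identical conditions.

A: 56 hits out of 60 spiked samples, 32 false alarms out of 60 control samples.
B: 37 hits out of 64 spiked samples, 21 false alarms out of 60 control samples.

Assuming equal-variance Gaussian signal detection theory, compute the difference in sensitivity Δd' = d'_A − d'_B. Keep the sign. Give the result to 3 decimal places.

A: z(0.9333) = 1.5008, z(0.5333) = 0.0836, d' = 1.4172
B: z(0.5781) = 0.1970, z(0.3500) = -0.3853, d' = 0.5823
Δd' = d'_A − d'_B = 1.4172 − 0.5823 = 0.8349
A has the higher sensitivity.

Δd' = 0.835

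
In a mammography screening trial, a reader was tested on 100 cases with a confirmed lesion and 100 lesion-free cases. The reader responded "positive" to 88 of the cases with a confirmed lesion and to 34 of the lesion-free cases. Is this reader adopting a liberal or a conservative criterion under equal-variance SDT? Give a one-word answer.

z(H) = 1.175, z(FA) = -0.412
c = −½·(z(H) + z(FA)) = -0.3815
c < 0 → liberal criterion (biased toward responding “yes”).

liberal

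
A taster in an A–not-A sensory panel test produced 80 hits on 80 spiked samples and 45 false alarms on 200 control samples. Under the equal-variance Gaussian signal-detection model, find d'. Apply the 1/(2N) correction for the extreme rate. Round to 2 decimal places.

d' = 3.25

The hit rate is 80/80 = 1, so apply the 1/(2N) correction: H → 1 − 1/(2·80) = 0.99375.
z(H) = z(0.99375) = 2.498
z(FA) = z(0.22500) = -0.755
d' = 2.498 − (-0.755) = 3.253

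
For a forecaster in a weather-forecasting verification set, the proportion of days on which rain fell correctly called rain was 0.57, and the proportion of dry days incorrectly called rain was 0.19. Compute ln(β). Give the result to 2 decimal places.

ln β = 0.37

z(H) = z(0.57) = 0.176
z(FA) = z(0.19) = -0.878
ln β = −½·[z(H)² − z(FA)²] = −0.5 × (0.031 − 0.771) = 0.370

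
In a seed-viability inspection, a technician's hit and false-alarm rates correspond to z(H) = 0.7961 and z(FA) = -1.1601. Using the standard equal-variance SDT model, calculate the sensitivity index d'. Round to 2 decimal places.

d' = z(H) − z(FA) = 0.7961 − (-1.1601) = 1.9562

d' = 1.96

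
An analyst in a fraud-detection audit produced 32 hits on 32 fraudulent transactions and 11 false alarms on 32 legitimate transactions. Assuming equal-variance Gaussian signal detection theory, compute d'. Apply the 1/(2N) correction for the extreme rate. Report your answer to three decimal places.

The hit rate is 32/32 = 1, so apply the 1/(2N) correction: H → 1 − 1/(2·32) = 0.98438.
z(H) = z(0.98438) = 2.1540
z(FA) = z(0.34375) = -0.4023
d' = 2.1540 − (-0.4023) = 2.5563

d' = 2.556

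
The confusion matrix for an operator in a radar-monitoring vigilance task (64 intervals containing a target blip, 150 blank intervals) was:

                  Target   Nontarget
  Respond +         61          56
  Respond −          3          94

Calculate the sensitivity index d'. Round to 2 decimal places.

H = 61/64 = 0.9531
FA = 56/150 = 0.3733
z(H) = z(0.9531) = 1.6757
z(FA) = z(0.3733) = -0.3231
d' = z(H) − z(FA) = 1.6757 − (-0.3231) = 1.9988

d' = 2.00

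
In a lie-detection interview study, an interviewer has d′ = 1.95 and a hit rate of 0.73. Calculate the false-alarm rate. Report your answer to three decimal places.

z(hit rate) = z(0.73) = 0.6128
z(FA) = z(H) − d' = 0.6128 − 1.95 = -1.3372
false-alarm rate = Φ(-1.3372) = 0.0906

false-alarm rate = 0.091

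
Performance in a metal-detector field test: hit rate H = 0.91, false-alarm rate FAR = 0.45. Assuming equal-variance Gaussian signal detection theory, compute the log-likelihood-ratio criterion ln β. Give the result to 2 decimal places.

Φ⁻¹(H) = Φ⁻¹(0.91) = 1.341
Φ⁻¹(FA) = Φ⁻¹(0.45) = -0.126
ln β = −½·[z(H)² − z(FA)²] = −0.5 × (1.798 − 0.016) = -0.891

ln β = -0.89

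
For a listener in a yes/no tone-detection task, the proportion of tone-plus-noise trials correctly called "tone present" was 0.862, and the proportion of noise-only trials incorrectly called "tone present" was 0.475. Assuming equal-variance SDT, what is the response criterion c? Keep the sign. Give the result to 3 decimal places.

c = -0.513

z(0.862) = 1.0893, z(0.475) = -0.0627
c = −½·[z(H) + z(FA)] = −0.5 × (1.0893 + (-0.0627)) = -0.5133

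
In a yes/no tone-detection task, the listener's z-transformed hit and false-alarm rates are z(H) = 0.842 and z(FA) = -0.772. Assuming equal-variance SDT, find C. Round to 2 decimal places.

c = −½·[z(H) + z(FA)] = −½·(0.842 + (-0.772)) = -0.035

C = -0.04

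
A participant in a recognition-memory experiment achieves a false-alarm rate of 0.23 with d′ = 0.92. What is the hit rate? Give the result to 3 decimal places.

z(false-alarm rate) = z(0.23) = -0.7388
z(H) = z(FA) + d' = -0.7388 + 0.92 = 0.1812
hit rate = Φ(0.1812) = 0.5719

hit rate = 0.572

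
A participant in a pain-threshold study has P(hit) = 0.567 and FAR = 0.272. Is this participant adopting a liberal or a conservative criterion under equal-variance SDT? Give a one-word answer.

z(H) = 0.169, z(FA) = -0.607
c = −½·(z(H) + z(FA)) = 0.219
c > 0 → conservative criterion (biased toward responding “no”).

conservative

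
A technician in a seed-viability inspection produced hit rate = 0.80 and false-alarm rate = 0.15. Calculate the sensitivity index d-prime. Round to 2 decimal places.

d-prime = 1.88

Φ⁻¹(0.80) = 0.8416, Φ⁻¹(0.15) = -1.0364
d' = z(H) − z(FA) = 0.8416 − (-1.0364) = 1.8780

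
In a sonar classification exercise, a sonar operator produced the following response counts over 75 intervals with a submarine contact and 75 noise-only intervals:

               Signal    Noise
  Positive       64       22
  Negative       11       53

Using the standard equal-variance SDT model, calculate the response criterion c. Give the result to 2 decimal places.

H = 64/75 = 0.8533
FA = 22/75 = 0.2933
z(H) = z(0.8533) = 1.051
z(FA) = z(0.2933) = -0.544
c = −½·[z(H) + z(FA)] = −0.5 × (1.051 + (-0.544)) = -0.2535

c = -0.25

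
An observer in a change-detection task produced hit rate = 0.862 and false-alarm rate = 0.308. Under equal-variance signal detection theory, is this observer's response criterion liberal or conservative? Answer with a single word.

z(H) = 1.089, z(FA) = -0.502
c = −½·(z(H) + z(FA)) = -0.2935
c < 0 → liberal criterion (biased toward responding “yes”).

liberal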